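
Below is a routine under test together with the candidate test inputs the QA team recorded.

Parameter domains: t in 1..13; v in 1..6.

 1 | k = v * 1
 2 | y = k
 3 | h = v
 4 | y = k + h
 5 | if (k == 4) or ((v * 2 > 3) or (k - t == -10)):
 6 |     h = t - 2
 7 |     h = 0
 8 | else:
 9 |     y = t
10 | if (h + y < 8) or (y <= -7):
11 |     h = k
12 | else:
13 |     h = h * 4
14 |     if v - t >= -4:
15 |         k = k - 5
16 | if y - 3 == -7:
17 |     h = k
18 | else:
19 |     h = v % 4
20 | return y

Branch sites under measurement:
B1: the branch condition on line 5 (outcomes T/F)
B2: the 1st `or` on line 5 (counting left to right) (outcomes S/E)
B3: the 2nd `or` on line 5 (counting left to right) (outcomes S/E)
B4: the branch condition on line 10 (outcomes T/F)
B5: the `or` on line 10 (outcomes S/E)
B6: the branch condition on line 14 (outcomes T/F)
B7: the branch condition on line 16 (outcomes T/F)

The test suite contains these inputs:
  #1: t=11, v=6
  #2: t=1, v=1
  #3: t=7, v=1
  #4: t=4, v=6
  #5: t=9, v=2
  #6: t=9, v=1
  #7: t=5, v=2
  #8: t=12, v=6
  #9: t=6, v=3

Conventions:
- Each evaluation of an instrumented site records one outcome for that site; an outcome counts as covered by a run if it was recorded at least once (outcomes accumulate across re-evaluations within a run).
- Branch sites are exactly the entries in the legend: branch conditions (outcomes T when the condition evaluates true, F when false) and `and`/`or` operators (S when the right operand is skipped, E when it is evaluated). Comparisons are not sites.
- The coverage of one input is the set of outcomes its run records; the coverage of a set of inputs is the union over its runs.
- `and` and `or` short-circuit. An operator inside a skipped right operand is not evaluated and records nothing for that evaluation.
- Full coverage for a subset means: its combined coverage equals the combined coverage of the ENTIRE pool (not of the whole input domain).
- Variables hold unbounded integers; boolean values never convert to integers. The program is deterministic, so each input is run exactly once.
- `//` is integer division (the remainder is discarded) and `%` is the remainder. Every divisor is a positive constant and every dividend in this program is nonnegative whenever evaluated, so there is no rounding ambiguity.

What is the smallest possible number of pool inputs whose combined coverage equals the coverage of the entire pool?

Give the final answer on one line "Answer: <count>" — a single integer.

run #1 (t=11, v=6) runs B2->E, B3->S, B1->T, B5->E, B4->F, B6->F, B7->F; records B1=T, B2=E, B3=S, B4=F, B5=E, B6=F, B7=F
run #2 (t=1, v=1) runs B2->E, B3->E, B1->F, B5->S, B4->T, B7->F; records B1=F, B2=E, B3=E, B4=T, B5=S, B7=F
run #3 (t=7, v=1) runs B2->E, B3->E, B1->F, B5->E, B4->F, B6->F, B7->F; records B1=F, B2=E, B3=E, B4=F, B5=E, B6=F, B7=F
run #4 (t=4, v=6) runs B2->E, B3->S, B1->T, B5->E, B4->F, B6->T, B7->F; records B1=T, B2=E, B3=S, B4=F, B5=E, B6=T, B7=F
run #5 (t=9, v=2) runs B2->E, B3->S, B1->T, B5->S, B4->T, B7->F; records B1=T, B2=E, B3=S, B4=T, B5=S, B7=F
run #6 (t=9, v=1) runs B2->E, B3->E, B1->F, B5->E, B4->F, B6->F, B7->F; records B1=F, B2=E, B3=E, B4=F, B5=E, B6=F, B7=F
run #7 (t=5, v=2) runs B2->E, B3->S, B1->T, B5->S, B4->T, B7->F; records B1=T, B2=E, B3=S, B4=T, B5=S, B7=F
run #8 (t=12, v=6) runs B2->E, B3->S, B1->T, B5->E, B4->F, B6->F, B7->F; records B1=T, B2=E, B3=S, B4=F, B5=E, B6=F, B7=F
run #9 (t=6, v=3) runs B2->E, B3->S, B1->T, B5->S, B4->T, B7->F; records B1=T, B2=E, B3=S, B4=T, B5=S, B7=F
the full pool covers 12 outcomes: B1=T, B1=F, B2=E, B3=S, B3=E, B4=T, B4=F, B5=S, B5=E, B6=T, B6=F, B7=F
no size-1 subset reaches all 12 outcomes (best union: 7/12)
no size-2 subset reaches all 12 outcomes (best union: 11/12)
at size 3, {1, 2, 4} reaches all 12 outcomes; every lexicographically earlier size-3 subset fails

Answer: 3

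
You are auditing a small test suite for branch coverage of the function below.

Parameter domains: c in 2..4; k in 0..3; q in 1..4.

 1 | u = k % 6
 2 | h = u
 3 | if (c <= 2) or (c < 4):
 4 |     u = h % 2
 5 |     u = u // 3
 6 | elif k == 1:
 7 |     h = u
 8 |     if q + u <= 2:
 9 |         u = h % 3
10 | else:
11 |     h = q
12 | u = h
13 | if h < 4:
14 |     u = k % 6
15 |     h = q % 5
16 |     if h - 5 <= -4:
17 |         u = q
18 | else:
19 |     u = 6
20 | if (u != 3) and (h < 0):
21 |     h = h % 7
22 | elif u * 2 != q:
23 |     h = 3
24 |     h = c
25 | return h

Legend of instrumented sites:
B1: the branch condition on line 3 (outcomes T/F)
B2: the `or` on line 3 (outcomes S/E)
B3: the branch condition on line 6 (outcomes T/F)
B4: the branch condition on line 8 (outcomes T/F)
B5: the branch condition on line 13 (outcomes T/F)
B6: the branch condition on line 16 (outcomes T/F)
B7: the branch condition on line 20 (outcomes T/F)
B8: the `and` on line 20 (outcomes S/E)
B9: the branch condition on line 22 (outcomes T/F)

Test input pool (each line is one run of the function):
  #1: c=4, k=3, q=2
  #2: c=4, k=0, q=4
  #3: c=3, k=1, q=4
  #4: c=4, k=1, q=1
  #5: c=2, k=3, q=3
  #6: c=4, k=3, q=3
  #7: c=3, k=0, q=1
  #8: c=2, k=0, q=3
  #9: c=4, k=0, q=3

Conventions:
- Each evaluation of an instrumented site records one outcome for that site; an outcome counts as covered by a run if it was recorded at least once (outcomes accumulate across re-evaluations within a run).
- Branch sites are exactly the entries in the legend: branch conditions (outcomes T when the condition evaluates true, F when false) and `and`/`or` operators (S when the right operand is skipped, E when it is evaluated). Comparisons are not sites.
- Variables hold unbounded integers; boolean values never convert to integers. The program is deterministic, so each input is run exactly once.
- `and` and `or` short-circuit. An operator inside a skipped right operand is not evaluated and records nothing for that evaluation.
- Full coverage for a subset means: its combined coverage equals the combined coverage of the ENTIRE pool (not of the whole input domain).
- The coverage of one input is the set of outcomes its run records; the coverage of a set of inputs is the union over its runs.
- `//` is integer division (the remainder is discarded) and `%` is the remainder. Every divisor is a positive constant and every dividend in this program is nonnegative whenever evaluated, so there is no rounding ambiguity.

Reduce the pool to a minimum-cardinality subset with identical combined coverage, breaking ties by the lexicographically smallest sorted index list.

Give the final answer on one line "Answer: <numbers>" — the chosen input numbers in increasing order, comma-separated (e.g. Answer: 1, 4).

run #1 (c=4, k=3, q=2) runs B2->E, B1->F, B3->F, B5->T, B6->F, B8->S, B7->F, B9->T; records B1=F, B2=E, B3=F, B5=T, B6=F, B7=F, B8=S, B9=T
run #2 (c=4, k=0, q=4) runs B2->E, B1->F, B3->F, B5->F, B8->E, B7->F, B9->T; records B1=F, B2=E, B3=F, B5=F, B7=F, B8=E, B9=T
run #3 (c=3, k=1, q=4) runs B2->E, B1->T, B5->T, B6->F, B8->E, B7->F, B9->T; records B1=T, B2=E, B5=T, B6=F, B7=F, B8=E, B9=T
run #4 (c=4, k=1, q=1) runs B2->E, B1->F, B3->T, B4->T, B5->T, B6->T, B8->E, B7->F, B9->T; records B1=F, B2=E, B3=T, B4=T, B5=T, B6=T, B7=F, B8=E, B9=T
run #5 (c=2, k=3, q=3) runs B2->S, B1->T, B5->T, B6->F, B8->S, B7->F, B9->T; records B1=T, B2=S, B5=T, B6=F, B7=F, B8=S, B9=T
run #6 (c=4, k=3, q=3) runs B2->E, B1->F, B3->F, B5->T, B6->F, B8->S, B7->F, B9->T; records B1=F, B2=E, B3=F, B5=T, B6=F, B7=F, B8=S, B9=T
run #7 (c=3, k=0, q=1) runs B2->E, B1->T, B5->T, B6->T, B8->E, B7->F, B9->T; records B1=T, B2=E, B5=T, B6=T, B7=F, B8=E, B9=T
run #8 (c=2, k=0, q=3) runs B2->S, B1->T, B5->T, B6->F, B8->E, B7->F, B9->T; records B1=T, B2=S, B5=T, B6=F, B7=F, B8=E, B9=T
run #9 (c=4, k=0, q=3) runs B2->E, B1->F, B3->F, B5->T, B6->F, B8->E, B7->F, B9->T; records B1=F, B2=E, B3=F, B5=T, B6=F, B7=F, B8=E, B9=T
together the pool reaches 15 outcomes: B1=T, B1=F, B2=S, B2=E, B3=T, B3=F, B4=T, B5=T, B5=F, B6=T, B6=F, B7=F, B8=S, B8=E, B9=T
checked all size-1 subsets: none covers 15 outcomes (max 9/15)
checked all size-2 subsets: none covers 15 outcomes (max 13/15)
at size 3, {2, 4, 5} reaches all 15 outcomes; every lexicographically earlier size-3 subset fails

Answer: 2, 4, 5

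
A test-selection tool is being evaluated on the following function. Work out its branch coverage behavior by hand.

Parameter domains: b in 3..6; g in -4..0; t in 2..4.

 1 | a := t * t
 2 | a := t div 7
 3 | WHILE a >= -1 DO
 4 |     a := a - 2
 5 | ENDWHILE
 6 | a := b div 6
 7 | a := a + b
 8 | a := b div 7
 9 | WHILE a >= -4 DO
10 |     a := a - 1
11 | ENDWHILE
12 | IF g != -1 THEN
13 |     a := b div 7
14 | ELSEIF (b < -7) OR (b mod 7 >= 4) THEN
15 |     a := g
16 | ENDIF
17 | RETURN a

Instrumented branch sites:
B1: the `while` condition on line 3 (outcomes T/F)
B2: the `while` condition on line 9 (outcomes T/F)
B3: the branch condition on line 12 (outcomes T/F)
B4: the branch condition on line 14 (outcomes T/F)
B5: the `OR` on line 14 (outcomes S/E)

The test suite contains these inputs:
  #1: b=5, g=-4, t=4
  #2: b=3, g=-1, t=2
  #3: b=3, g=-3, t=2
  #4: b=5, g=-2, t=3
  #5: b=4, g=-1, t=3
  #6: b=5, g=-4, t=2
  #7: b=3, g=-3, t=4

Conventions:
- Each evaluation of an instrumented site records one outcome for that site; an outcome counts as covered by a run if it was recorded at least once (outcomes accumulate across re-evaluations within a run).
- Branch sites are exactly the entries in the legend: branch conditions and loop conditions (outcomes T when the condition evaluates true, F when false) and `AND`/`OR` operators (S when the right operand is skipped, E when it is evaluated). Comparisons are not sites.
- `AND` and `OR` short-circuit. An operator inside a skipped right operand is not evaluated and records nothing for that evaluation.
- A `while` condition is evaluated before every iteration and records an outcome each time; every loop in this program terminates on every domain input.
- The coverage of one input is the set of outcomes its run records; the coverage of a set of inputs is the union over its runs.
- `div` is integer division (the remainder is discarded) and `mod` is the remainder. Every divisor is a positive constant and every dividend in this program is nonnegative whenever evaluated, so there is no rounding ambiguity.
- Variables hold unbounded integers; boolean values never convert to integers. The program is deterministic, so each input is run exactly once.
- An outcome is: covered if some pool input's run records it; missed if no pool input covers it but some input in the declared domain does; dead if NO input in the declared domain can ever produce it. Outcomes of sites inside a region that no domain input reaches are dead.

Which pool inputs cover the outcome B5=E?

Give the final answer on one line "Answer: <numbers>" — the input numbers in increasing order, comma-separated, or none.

input #1 (b=5, g=-4, t=4): misses B5=E
input #2 (b=3, g=-1, t=2): covers B5=E
input #3 (b=3, g=-3, t=2): misses B5=E
input #4 (b=5, g=-2, t=3): misses B5=E
input #5 (b=4, g=-1, t=3): covers B5=E
input #6 (b=5, g=-4, t=2): misses B5=E
input #7 (b=3, g=-3, t=4): misses B5=E

Answer: 2, 5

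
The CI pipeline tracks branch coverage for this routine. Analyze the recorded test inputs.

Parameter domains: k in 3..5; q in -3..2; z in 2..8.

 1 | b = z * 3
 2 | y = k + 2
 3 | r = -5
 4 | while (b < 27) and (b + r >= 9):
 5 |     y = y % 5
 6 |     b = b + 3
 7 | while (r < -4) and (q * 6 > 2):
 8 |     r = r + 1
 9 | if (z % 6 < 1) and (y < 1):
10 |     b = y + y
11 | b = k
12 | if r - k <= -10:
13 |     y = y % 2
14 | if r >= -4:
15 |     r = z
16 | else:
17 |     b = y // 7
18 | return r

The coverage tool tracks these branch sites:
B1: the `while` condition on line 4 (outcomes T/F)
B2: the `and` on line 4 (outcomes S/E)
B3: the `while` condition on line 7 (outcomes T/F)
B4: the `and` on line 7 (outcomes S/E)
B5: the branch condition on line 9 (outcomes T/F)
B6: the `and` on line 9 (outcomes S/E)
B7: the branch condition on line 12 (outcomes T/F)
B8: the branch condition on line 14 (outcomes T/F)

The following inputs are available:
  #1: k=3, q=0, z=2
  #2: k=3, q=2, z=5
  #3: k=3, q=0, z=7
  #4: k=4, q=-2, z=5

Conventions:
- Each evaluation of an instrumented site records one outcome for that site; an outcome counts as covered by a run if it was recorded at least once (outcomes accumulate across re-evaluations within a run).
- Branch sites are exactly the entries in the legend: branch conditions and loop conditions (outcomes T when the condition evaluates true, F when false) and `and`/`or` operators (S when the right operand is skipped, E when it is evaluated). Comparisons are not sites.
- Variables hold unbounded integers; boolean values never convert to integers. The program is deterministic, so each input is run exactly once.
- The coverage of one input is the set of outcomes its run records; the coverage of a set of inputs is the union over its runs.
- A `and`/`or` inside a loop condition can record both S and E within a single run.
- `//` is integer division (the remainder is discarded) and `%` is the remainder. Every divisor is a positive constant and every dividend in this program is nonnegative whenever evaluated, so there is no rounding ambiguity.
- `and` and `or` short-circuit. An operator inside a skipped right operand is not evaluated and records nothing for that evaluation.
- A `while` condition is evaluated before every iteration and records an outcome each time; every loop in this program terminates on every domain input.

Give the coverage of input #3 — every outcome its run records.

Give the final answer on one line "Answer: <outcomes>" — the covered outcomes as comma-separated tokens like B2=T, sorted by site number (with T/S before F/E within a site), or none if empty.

Event log for input #3 (k=3, q=0, z=7):
  B2->E, B1->T, B2->E, B1->T, B2->S, B1->F, B4->E, B3->F, B6->S, B5->F
  B7->F, B8->F
distinct outcomes covered: B1=T, B1=F, B2=S, B2=E, B3=F, B4=E, B5=F, B6=S, B7=F, B8=F

Answer: B1=T, B1=F, B2=S, B2=E, B3=F, B4=E, B5=F, B6=S, B7=F, B8=F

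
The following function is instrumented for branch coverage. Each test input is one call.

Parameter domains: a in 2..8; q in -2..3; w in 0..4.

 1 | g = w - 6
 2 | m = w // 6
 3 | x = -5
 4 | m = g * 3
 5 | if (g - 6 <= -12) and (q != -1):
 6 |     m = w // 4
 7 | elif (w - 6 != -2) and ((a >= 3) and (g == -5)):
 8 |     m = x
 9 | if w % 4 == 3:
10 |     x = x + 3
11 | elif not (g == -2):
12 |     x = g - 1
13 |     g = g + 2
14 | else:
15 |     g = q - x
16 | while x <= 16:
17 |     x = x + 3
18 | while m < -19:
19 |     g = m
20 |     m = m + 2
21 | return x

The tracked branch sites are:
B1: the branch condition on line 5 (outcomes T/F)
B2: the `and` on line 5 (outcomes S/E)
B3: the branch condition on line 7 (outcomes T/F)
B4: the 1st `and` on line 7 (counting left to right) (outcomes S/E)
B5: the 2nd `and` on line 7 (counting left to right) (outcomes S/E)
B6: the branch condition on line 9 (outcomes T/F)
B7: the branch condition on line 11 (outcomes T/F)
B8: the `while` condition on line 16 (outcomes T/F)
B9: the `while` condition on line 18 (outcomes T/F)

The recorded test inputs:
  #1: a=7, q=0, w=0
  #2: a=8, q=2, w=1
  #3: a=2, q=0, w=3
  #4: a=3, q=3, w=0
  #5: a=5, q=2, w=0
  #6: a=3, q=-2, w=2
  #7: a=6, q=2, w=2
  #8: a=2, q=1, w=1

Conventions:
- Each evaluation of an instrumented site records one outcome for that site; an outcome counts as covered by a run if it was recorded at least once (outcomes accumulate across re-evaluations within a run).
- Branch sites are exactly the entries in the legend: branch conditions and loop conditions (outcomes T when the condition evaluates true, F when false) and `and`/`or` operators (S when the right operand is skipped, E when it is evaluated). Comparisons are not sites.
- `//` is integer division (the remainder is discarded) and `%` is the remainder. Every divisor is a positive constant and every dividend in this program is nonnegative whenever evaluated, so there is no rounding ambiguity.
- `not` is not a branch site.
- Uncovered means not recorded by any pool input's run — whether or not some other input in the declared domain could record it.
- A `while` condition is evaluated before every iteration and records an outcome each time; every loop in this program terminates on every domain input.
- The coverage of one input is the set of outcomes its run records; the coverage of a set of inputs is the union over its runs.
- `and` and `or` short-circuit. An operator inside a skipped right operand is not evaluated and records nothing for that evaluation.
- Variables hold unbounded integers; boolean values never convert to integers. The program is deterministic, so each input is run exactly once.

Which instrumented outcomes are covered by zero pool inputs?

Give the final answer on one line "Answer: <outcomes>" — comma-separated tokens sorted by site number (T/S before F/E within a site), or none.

run #1 (a=7, q=0, w=0) runs B2->E, B1->T, B6->F, B7->T, B8->T, B8->T, B8->T, B8->T, B8->T, B8->T, B8->T, B8->T, B8->F, B9->F; records B1=T, B2=E, B6=F, B7=T, B8=T, B8=F, B9=F
run #2 (a=8, q=2, w=1) runs B2->S, B1->F, B4->E, B5->E, B3->T, B6->F, B7->T, B8->T, B8->T, B8->T, B8->T, B8->T, B8->T, B8->T, ...; records B1=F, B2=S, B3=T, B4=E, B5=E, B6=F, B7=T, B8=T, B8=F, B9=F
run #3 (a=2, q=0, w=3) runs B2->S, B1->F, B4->E, B5->S, B3->F, B6->T, B8->T, B8->T, B8->T, B8->T, B8->T, B8->T, B8->T, B8->F, ...; records B1=F, B2=S, B3=F, B4=E, B5=S, B6=T, B8=T, B8=F, B9=F
run #4 (a=3, q=3, w=0) runs B2->E, B1->T, B6->F, B7->T, B8->T, B8->T, B8->T, B8->T, B8->T, B8->T, B8->T, B8->T, B8->F, B9->F; records B1=T, B2=E, B6=F, B7=T, B8=T, B8=F, B9=F
run #5 (a=5, q=2, w=0) runs B2->E, B1->T, B6->F, B7->T, B8->T, B8->T, B8->T, B8->T, B8->T, B8->T, B8->T, B8->T, B8->F, B9->F; records B1=T, B2=E, B6=F, B7=T, B8=T, B8=F, B9=F
run #6 (a=3, q=-2, w=2) runs B2->S, B1->F, B4->E, B5->E, B3->F, B6->F, B7->T, B8->T, B8->T, B8->T, B8->T, B8->T, B8->T, B8->T, ...; records B1=F, B2=S, B3=F, B4=E, B5=E, B6=F, B7=T, B8=T, B8=F, B9=F
run #7 (a=6, q=2, w=2) runs B2->S, B1->F, B4->E, B5->E, B3->F, B6->F, B7->T, B8->T, B8->T, B8->T, B8->T, B8->T, B8->T, B8->T, ...; records B1=F, B2=S, B3=F, B4=E, B5=E, B6=F, B7=T, B8=T, B8=F, B9=F
run #8 (a=2, q=1, w=1) runs B2->S, B1->F, B4->E, B5->S, B3->F, B6->F, B7->T, B8->T, B8->T, B8->T, B8->T, B8->T, B8->T, B8->T, ...; records B1=F, B2=S, B3=F, B4=E, B5=S, B6=F, B7=T, B8=T, B8=F, B9=F
union over the pool: B1=T, B1=F, B2=S, B2=E, B3=T, B3=F, B4=E, B5=S, B5=E, B6=T, B6=F, B7=T, B8=T, B8=F, B9=F
uncovered (3 of 18): B4=S, B7=F, B9=T

Answer: B4=S, B7=F, B9=T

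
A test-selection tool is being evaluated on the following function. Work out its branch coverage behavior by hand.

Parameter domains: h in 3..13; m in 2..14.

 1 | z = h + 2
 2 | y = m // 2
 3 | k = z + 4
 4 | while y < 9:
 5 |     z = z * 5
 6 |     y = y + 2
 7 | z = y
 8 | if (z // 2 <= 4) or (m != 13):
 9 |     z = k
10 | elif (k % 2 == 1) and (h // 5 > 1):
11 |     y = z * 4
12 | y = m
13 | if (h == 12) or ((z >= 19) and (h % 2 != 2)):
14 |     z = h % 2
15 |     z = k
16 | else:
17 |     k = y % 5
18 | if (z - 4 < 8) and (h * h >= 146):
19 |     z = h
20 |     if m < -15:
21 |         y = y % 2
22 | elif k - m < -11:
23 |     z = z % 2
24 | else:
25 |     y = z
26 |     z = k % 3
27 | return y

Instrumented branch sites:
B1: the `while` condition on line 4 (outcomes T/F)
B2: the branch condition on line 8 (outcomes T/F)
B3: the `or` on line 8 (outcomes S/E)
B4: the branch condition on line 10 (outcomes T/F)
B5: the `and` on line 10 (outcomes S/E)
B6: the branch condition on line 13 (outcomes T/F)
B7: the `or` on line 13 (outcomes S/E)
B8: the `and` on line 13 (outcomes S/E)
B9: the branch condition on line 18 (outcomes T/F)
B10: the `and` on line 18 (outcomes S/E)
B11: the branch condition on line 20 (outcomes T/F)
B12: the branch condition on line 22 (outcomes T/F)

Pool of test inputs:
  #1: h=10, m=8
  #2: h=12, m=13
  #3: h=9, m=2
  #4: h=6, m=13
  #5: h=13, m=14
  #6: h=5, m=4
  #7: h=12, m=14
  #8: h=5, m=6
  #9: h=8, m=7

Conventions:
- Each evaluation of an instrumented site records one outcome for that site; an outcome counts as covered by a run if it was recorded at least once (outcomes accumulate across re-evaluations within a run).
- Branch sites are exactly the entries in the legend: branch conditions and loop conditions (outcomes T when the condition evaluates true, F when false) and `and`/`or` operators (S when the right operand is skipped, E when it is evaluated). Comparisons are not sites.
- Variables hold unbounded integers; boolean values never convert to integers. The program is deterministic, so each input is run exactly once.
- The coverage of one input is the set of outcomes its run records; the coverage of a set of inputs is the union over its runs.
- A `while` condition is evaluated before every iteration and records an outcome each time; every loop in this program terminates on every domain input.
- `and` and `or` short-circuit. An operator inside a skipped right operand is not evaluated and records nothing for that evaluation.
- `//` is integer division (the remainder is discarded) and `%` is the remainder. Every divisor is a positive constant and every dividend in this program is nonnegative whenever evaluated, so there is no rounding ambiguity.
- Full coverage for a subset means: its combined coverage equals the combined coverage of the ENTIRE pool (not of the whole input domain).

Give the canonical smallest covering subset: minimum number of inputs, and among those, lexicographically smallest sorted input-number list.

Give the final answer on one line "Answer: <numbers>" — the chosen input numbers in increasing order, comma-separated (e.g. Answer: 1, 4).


test 1 (h=10, m=8) hits B1=T, B1=F, B2=T, B3=E, B6=F, B7=E, B8=S, B9=F, B10=S, B12=F
test 2 (h=12, m=13) hits B1=T, B1=F, B2=F, B3=E, B4=F, B5=S, B6=T, B7=S, B9=F, B10=S, B12=F
test 3 (h=9, m=2) hits B1=T, B1=F, B2=T, B3=S, B6=F, B7=E, B8=S, B9=F, B10=S, B12=F
test 4 (h=6, m=13) hits B1=T, B1=F, B2=F, B3=E, B4=F, B5=S, B6=F, B7=E, B8=S, B9=F, B10=E, B12=F
test 5 (h=13, m=14) hits B1=T, B1=F, B2=T, B3=S, B6=T, B7=E, B8=E, B9=F, B10=S, B12=F
test 6 (h=5, m=4) hits B1=T, B1=F, B2=T, B3=E, B6=F, B7=E, B8=S, B9=F, B10=E, B12=F
test 7 (h=12, m=14) hits B1=T, B1=F, B2=T, B3=S, B6=T, B7=S, B9=F, B10=S, B12=F
test 8 (h=5, m=6) hits B1=T, B1=F, B2=T, B3=S, B6=F, B7=E, B8=S, B9=F, B10=E, B12=F
test 9 (h=8, m=7) hits B1=T, B1=F, B2=T, B3=S, B6=F, B7=E, B8=S, B9=F, B10=S, B12=F
pool-wide coverage (18 outcomes): B1=T, B1=F, B2=T, B2=F, B3=S, B3=E, B4=F, B5=S, B6=T, B6=F, B7=S, B7=E, B8=S, B8=E, B9=F, B10=S, B10=E, B12=F
no size-1 subset reaches all 18 outcomes (best union: 12/18)
no size-2 subset reaches all 18 outcomes (best union: 17/18)
size 3: inputs {2, 4, 5} cover all 18 outcomes, and no lexicographically smaller subset of this size does
Answer: 2, 4, 5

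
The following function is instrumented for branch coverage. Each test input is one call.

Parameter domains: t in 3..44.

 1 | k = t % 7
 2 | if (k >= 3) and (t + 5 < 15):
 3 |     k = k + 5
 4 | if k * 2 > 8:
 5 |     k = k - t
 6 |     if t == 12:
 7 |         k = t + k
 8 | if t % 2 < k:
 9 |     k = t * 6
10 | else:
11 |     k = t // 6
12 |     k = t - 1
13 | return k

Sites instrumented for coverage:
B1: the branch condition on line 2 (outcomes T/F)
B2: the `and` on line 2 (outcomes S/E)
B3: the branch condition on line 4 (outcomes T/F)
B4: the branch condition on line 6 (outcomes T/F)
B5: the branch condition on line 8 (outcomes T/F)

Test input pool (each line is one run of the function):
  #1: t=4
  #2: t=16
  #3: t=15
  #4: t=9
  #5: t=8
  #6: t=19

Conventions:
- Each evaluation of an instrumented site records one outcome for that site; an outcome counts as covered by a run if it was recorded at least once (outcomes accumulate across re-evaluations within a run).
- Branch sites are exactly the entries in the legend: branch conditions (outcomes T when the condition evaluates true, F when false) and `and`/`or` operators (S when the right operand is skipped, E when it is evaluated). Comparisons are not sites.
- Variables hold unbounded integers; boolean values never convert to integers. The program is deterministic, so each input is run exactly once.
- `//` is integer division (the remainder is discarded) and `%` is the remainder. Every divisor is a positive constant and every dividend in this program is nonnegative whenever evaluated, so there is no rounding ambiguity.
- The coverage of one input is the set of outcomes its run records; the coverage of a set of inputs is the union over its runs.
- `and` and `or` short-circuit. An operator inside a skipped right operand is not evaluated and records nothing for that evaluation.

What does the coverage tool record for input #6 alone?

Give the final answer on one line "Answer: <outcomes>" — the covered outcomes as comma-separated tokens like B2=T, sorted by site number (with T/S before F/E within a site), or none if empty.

Event log for input #6 (t=19):
  B2->E, B1->F, B3->T, B4->F, B5->F
as a set, this run covers: B1=F, B2=E, B3=T, B4=F, B5=F

Answer: B1=F, B2=E, B3=T, B4=F, B5=F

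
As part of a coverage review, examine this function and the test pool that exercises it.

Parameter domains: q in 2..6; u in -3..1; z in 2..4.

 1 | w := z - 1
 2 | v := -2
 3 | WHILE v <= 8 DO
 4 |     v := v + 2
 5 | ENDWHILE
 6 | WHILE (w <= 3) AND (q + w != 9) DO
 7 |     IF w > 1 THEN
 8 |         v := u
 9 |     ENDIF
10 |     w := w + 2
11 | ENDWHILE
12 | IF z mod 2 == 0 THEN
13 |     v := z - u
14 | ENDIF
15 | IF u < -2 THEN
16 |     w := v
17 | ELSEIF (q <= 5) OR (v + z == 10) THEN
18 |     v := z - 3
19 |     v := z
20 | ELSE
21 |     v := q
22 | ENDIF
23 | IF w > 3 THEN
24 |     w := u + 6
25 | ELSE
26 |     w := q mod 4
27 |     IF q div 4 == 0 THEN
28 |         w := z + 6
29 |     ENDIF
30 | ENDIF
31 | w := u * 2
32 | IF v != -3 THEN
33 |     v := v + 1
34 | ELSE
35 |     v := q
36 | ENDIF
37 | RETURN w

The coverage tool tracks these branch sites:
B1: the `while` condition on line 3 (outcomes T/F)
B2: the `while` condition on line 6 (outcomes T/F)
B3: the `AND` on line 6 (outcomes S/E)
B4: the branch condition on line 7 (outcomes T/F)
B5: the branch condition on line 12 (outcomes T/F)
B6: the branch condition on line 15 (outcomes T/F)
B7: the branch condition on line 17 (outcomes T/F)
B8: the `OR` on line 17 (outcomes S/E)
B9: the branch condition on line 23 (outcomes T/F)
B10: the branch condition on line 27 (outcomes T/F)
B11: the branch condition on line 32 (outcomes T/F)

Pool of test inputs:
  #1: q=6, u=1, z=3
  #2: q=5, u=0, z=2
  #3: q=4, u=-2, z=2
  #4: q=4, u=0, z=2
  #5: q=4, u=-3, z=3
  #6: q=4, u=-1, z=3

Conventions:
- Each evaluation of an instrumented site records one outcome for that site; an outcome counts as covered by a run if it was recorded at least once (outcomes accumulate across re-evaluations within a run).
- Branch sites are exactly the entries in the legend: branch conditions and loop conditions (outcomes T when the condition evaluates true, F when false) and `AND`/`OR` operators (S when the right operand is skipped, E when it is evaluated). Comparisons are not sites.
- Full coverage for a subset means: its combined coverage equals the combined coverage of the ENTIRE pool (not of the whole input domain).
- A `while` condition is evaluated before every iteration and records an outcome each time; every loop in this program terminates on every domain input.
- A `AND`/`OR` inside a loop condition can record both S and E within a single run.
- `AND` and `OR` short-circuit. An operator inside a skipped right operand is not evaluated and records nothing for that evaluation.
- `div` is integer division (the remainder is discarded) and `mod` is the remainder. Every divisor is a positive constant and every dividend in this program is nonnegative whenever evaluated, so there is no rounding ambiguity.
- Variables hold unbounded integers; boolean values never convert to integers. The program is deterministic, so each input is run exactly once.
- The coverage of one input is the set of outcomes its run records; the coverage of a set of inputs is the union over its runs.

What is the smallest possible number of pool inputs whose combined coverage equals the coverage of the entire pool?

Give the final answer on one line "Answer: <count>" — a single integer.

run #1 (q=6, u=1, z=3) runs B1->T, B1->T, B1->T, B1->T, B1->T, B1->T, B1->F, B3->E, B2->T, B4->T, B3->S, B2->F, B5->F, B6->F, ...; records B1=T, B1=F, B2=T, B2=F, B3=S, B3=E, B4=T, B5=F, B6=F, B7=F, B8=E, B9=T, B11=T
run #2 (q=5, u=0, z=2) runs B1->T, B1->T, B1->T, B1->T, B1->T, B1->T, B1->F, B3->E, B2->T, B4->F, B3->E, B2->T, B4->T, B3->S, ...; records B1=T, B1=F, B2=T, B2=F, B3=S, B3=E, B4=T, B4=F, B5=T, B6=F, B7=T, B8=S, B9=T, B11=T
run #3 (q=4, u=-2, z=2) runs B1->T, B1->T, B1->T, B1->T, B1->T, B1->T, B1->F, B3->E, B2->T, B4->F, B3->E, B2->T, B4->T, B3->S, ...; records B1=T, B1=F, B2=T, B2=F, B3=S, B3=E, B4=T, B4=F, B5=T, B6=F, B7=T, B8=S, B9=T, B11=T
run #4 (q=4, u=0, z=2) runs B1->T, B1->T, B1->T, B1->T, B1->T, B1->T, B1->F, B3->E, B2->T, B4->F, B3->E, B2->T, B4->T, B3->S, ...; records B1=T, B1=F, B2=T, B2=F, B3=S, B3=E, B4=T, B4=F, B5=T, B6=F, B7=T, B8=S, B9=T, B11=T
run #5 (q=4, u=-3, z=3) runs B1->T, B1->T, B1->T, B1->T, B1->T, B1->T, B1->F, B3->E, B2->T, B4->T, B3->S, B2->F, B5->F, B6->T, ...; records B1=T, B1=F, B2=T, B2=F, B3=S, B3=E, B4=T, B5=F, B6=T, B9=F, B10=F, B11=F
run #6 (q=4, u=-1, z=3) runs B1->T, B1->T, B1->T, B1->T, B1->T, B1->T, B1->F, B3->E, B2->T, B4->T, B3->S, B2->F, B5->F, B6->F, ...; records B1=T, B1=F, B2=T, B2=F, B3=S, B3=E, B4=T, B5=F, B6=F, B7=T, B8=S, B9=T, B11=T
pool-wide coverage (21 outcomes): B1=T, B1=F, B2=T, B2=F, B3=S, B3=E, B4=T, B4=F, B5=T, B5=F, B6=T, B6=F, B7=T, B7=F, B8=S, B8=E, B9=T, B9=F, B10=F, B11=T, B11=F
checked all size-1 subsets: none covers 21 outcomes (max 14/21)
checked all size-2 subsets: none covers 21 outcomes (max 19/21)
the canonical winner is {1, 2, 5}: size 3, full 21-outcome coverage, earliest index list among size-3 covers

Answer: 3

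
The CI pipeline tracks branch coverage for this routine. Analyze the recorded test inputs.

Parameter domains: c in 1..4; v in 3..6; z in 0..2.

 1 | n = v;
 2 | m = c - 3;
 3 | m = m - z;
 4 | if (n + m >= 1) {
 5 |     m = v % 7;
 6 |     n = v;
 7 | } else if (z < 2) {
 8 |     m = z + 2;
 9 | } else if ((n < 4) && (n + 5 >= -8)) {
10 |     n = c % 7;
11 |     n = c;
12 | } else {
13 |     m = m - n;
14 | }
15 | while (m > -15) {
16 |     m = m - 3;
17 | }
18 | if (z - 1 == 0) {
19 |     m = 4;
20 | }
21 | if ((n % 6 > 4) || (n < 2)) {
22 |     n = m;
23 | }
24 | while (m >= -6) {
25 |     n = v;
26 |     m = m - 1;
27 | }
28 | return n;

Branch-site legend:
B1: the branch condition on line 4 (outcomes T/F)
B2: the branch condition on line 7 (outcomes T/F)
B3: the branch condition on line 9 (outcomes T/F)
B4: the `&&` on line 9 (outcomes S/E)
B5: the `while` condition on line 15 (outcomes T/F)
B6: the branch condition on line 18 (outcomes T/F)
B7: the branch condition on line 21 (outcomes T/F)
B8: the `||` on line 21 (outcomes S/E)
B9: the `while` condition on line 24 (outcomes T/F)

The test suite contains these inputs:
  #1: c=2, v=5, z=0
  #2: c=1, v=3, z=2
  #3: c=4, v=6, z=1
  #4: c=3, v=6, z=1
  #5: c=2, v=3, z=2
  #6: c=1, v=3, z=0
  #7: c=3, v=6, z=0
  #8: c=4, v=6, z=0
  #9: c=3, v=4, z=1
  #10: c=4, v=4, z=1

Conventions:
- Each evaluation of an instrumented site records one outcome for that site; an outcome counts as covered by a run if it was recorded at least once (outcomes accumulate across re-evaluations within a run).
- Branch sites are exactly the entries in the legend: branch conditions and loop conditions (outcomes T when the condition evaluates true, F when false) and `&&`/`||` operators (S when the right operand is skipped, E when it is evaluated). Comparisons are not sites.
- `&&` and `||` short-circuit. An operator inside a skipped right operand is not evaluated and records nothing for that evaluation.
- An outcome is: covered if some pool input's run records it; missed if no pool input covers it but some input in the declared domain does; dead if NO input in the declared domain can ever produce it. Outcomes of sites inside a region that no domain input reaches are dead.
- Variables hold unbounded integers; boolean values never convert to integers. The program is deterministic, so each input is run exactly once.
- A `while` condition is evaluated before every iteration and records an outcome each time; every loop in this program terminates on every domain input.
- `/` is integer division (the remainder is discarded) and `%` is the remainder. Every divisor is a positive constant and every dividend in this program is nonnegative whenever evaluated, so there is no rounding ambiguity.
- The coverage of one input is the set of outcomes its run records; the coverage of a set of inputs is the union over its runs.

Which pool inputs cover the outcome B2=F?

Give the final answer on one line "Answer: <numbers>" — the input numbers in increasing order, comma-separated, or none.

input #1 (c=2, v=5, z=0): does not produce B2=F
input #2 (c=1, v=3, z=2): produces B2=F
input #3 (c=4, v=6, z=1): does not produce B2=F
input #4 (c=3, v=6, z=1): does not produce B2=F
input #5 (c=2, v=3, z=2): produces B2=F
input #6 (c=1, v=3, z=0): does not produce B2=F
input #7 (c=3, v=6, z=0): does not produce B2=F
input #8 (c=4, v=6, z=0): does not produce B2=F
input #9 (c=3, v=4, z=1): does not produce B2=F
input #10 (c=4, v=4, z=1): does not produce B2=F

Answer: 2, 5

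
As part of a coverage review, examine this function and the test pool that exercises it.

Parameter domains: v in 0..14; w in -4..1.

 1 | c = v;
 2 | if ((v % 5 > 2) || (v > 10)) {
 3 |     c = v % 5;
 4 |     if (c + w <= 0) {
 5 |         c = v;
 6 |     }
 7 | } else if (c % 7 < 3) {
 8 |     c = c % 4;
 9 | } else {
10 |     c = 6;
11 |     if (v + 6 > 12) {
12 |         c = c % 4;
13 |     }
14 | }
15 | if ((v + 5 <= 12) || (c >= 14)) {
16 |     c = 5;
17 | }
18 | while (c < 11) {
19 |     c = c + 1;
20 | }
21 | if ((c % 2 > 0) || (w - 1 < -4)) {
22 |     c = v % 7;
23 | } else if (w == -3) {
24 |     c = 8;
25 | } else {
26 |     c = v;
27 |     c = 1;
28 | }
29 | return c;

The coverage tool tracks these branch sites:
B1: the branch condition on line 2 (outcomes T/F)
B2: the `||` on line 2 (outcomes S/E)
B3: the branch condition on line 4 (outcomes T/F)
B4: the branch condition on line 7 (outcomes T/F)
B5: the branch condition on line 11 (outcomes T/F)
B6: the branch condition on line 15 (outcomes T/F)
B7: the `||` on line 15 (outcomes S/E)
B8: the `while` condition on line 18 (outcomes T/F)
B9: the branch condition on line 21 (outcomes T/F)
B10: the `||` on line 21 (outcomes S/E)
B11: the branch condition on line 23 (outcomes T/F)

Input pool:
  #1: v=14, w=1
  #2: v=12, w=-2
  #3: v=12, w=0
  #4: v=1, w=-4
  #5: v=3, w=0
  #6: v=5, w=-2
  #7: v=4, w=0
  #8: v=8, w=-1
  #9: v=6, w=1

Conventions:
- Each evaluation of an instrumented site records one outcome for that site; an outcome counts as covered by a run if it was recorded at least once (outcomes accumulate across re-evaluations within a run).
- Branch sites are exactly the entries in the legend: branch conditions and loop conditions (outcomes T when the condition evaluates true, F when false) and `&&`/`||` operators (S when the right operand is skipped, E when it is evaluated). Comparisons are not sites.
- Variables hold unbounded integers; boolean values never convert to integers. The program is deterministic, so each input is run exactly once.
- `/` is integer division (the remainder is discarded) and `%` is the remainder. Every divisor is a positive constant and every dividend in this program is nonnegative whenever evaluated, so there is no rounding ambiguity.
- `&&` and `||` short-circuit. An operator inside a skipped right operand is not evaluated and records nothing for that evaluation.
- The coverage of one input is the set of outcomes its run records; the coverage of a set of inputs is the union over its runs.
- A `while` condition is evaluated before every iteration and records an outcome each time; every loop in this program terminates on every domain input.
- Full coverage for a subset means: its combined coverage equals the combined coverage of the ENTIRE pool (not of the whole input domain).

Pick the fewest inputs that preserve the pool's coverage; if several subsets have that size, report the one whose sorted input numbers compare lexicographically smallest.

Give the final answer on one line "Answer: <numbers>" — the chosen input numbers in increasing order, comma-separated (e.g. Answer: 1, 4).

input #1 (v=14, w=1): events B2->S, B1->T, B3->F, B7->E, B6->F, B8->T, B8->T, B8->T, B8->T, B8->T, B8->T, B8->T, B8->F, B10->S, ...; covers B1=T, B2=S, B3=F, B6=F, B7=E, B8=T, B8=F, B9=T, B10=S
input #2 (v=12, w=-2): events B2->E, B1->T, B3->T, B7->E, B6->F, B8->F, B10->E, B9->F, B11->F; covers B1=T, B2=E, B3=T, B6=F, B7=E, B8=F, B9=F, B10=E, B11=F
input #3 (v=12, w=0): events B2->E, B1->T, B3->F, B7->E, B6->F, B8->T, B8->T, B8->T, B8->T, B8->T, B8->T, B8->T, B8->T, B8->T, ...; covers B1=T, B2=E, B3=F, B6=F, B7=E, B8=T, B8=F, B9=T, B10=S
input #4 (v=1, w=-4): events B2->E, B1->F, B4->T, B7->S, B6->T, B8->T, B8->T, B8->T, B8->T, B8->T, B8->T, B8->F, B10->S, B9->T; covers B1=F, B2=E, B4=T, B6=T, B7=S, B8=T, B8=F, B9=T, B10=S
input #5 (v=3, w=0): events B2->S, B1->T, B3->F, B7->S, B6->T, B8->T, B8->T, B8->T, B8->T, B8->T, B8->T, B8->F, B10->S, B9->T; covers B1=T, B2=S, B3=F, B6=T, B7=S, B8=T, B8=F, B9=T, B10=S
input #6 (v=5, w=-2): events B2->E, B1->F, B4->F, B5->F, B7->S, B6->T, B8->T, B8->T, B8->T, B8->T, B8->T, B8->T, B8->F, B10->S, ...; covers B1=F, B2=E, B4=F, B5=F, B6=T, B7=S, B8=T, B8=F, B9=T, B10=S
input #7 (v=4, w=0): events B2->S, B1->T, B3->F, B7->S, B6->T, B8->T, B8->T, B8->T, B8->T, B8->T, B8->T, B8->F, B10->S, B9->T; covers B1=T, B2=S, B3=F, B6=T, B7=S, B8=T, B8=F, B9=T, B10=S
input #8 (v=8, w=-1): events B2->S, B1->T, B3->F, B7->E, B6->F, B8->T, B8->T, B8->T, B8->T, B8->T, B8->T, B8->T, B8->T, B8->F, ...; covers B1=T, B2=S, B3=F, B6=F, B7=E, B8=T, B8=F, B9=T, B10=S
input #9 (v=6, w=1): events B2->E, B1->F, B4->F, B5->F, B7->S, B6->T, B8->T, B8->T, B8->T, B8->T, B8->T, B8->T, B8->F, B10->S, ...; covers B1=F, B2=E, B4=F, B5=F, B6=T, B7=S, B8=T, B8=F, B9=T, B10=S
together the pool reaches 20 outcomes: B1=T, B1=F, B2=S, B2=E, B3=T, B3=F, B4=T, B4=F, B5=F, B6=T, B6=F, B7=S, B7=E, B8=T, B8=F, B9=T, B9=F, B10=S, B10=E, B11=F
size 1 is not enough: best union over all size-1 subsets is 10/20
size 2 is not enough: best union over all size-2 subsets is 17/20
size 3 is not enough: best union over all size-3 subsets is 19/20
at size 4, {1, 2, 4, 6} reaches all 20 outcomes; every lexicographically earlier size-4 subset fails

Answer: 1, 2, 4, 6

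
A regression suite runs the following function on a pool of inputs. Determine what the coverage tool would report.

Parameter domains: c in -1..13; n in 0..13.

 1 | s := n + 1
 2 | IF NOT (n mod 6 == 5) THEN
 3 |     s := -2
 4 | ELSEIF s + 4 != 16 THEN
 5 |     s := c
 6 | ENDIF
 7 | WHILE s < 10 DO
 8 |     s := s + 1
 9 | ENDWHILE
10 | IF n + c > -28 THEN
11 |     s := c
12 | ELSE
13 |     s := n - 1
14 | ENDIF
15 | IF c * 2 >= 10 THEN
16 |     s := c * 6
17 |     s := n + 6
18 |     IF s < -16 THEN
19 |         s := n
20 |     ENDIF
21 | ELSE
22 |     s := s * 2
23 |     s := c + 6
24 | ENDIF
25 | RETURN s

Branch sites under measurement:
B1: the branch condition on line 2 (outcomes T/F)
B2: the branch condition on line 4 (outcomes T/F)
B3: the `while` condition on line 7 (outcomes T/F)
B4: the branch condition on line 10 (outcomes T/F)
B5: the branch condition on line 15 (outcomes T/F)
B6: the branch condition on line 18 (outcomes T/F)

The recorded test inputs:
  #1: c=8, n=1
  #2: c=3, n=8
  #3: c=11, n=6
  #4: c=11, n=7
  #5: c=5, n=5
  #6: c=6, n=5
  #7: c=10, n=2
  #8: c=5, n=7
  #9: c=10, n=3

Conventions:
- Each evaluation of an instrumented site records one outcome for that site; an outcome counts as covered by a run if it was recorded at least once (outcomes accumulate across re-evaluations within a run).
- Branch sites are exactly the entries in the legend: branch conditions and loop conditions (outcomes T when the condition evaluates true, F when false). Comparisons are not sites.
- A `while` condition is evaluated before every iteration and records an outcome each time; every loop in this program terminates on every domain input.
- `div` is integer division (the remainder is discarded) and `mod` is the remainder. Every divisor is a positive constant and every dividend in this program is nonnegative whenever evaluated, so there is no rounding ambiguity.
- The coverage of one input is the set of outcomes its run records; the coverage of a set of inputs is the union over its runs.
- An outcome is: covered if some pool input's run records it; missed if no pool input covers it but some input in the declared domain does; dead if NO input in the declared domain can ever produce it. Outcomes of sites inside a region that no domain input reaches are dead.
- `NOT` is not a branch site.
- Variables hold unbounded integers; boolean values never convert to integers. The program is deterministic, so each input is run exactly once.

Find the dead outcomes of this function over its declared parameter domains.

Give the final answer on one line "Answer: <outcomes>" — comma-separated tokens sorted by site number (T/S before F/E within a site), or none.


exhaustive pass over the 210-input domain:
  B4=F: no domain input ever produces it -> dead
  B6=T: no domain input ever produces it -> dead
  reachable outcomes have witnesses, e.g. B1=T (e.g. c=-1, n=0), B1=F (e.g. c=-1, n=5), B2=T (e.g. c=-1, n=5), B2=F (e.g. c=-1, n=11)
Answer: B4=F, B6=T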